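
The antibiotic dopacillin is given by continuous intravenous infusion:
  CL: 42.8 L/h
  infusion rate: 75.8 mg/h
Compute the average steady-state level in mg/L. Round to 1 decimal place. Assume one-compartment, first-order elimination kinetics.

1.8 mg/L

At steady state Css = R₀ / CL = 75.8 / 42.80 = 1.771 mg/L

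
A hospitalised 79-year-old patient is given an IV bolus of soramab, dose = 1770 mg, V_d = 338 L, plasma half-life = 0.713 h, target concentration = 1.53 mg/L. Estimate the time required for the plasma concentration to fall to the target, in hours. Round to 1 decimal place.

1.3 h

C₀ = Dose / Vd = 1770 / 338 = 5.237 mg/L
k = ln2 / t½ = 0.693147 / 0.713 = 0.9722 h⁻¹
t = ln(C₀ / C) / k = ln(5.237 / 1.53) / 0.9722
  = ln(3.423) / 0.9722 = 1.231 / 0.9722 = 1.266 h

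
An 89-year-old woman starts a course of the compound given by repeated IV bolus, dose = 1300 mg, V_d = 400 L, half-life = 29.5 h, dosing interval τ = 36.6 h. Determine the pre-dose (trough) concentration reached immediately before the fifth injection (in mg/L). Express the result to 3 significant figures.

C₀ per dose = Dose / Vd = 1300 / 400 = 3.250 mg/L
k = ln2 / t½ = 0.693147 / 29.5 = 0.02350 h⁻¹
Fraction remaining after one interval: r = e^(−kτ) = e^(−0.02350 × 36.6) = 0.4231
Before dose 5, 4 doses have been given (aged 1τ, 2τ, 3τ, 4τ).
C_trough = C₀ × (r + r² + … + r^4) = C₀ × r(1−r^4)/(1−r)
        = 3.250 × 0.4231 × (1 − 0.03205) / (1 − 0.4231) = 2.307 mg/L

2.31 mg/L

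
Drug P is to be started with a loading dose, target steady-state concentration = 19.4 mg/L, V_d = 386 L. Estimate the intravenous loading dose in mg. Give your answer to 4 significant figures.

7488 mg

LD = Css × Vd = 19.4 × 386 = 7488 mg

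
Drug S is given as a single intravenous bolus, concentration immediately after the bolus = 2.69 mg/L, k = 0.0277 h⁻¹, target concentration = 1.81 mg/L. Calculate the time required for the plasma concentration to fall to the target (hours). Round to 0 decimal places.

t = ln(C₀ / C) / k = ln(2.690 / 1.81) / 0.02770
  = ln(1.486) / 0.02770 = 0.3961 / 0.02770 = 14.30 h

14 h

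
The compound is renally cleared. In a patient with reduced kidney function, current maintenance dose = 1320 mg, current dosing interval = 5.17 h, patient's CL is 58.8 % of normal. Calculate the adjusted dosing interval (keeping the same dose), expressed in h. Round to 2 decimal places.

To keep the same average steady-state level, dosing rate must scale with clearance.
CL ratio = 58.8 / 100 = 0.5880
New interval (same dose) = 5.17 / 0.5880 = 8.793 h

8.79 h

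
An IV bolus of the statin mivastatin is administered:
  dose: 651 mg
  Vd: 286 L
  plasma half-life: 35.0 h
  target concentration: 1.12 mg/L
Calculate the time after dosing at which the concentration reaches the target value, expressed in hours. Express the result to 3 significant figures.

C₀ = Dose / Vd = 651.0 / 286 = 2.276 mg/L
k = ln2 / t½ = 0.693147 / 35.0 = 0.01980 h⁻¹
t = ln(C₀ / C) / k = ln(2.276 / 1.12) / 0.01980
  = ln(2.032) / 0.01980 = 0.7090 / 0.01980 = 35.81 h

35.8 h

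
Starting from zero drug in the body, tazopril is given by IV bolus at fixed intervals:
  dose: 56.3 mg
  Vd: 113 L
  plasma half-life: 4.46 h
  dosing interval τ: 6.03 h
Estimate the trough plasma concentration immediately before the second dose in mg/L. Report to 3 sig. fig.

0.195 mg/L

C₀ per dose = Dose / Vd = 56.3 / 113 = 0.4982 mg/L
k = ln2 / t½ = 0.693147 / 4.46 = 0.1554 h⁻¹
Fraction remaining after one interval: r = e^(−kτ) = e^(−0.1554 × 6.03) = 0.3918
Before dose 2, 1 dose has been given (aged 1τ).
C_trough = C₀ × r = 0.4982 × 0.3918 = 0.1952 mg/L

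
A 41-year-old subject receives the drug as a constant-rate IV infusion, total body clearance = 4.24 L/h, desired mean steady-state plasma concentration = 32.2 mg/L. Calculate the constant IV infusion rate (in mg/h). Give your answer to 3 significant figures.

At steady state, infusion rate R₀ = Css × CL = 32.2 × 4.240 = 136.5 mg/h

137 mg/h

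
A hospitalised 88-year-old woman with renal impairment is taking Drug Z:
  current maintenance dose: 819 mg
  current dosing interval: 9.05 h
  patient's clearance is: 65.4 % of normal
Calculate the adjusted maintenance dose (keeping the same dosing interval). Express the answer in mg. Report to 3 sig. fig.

To keep the same average steady-state level, dosing rate must scale with clearance.
CL ratio = 65.4 / 100 = 0.6540
New dose (same interval) = 819 × 0.6540 = 535.6 mg

536 mg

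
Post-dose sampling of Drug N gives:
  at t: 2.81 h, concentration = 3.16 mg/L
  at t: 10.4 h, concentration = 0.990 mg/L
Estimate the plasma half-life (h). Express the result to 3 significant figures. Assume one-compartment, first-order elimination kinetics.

4.53 h

k = ln(C₁/C₂) / (t₂ − t₁) = ln(3.16/0.990) / (10.4 − 2.81)
  = 1.161 / 7.590 = 0.1530 h⁻¹
t½ = ln2 / k = 0.693147 / 0.1530 = 4.530 h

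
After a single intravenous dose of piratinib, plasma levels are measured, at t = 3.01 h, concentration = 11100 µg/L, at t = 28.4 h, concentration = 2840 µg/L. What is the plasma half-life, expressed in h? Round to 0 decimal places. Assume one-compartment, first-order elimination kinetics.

13 h

k = ln(C₁/C₂) / (t₂ − t₁) = ln(11100/2840) / (28.4 − 3.01)
  = 1.363 / 25.39 = 0.05368 h⁻¹
t½ = ln2 / k = 0.693147 / 0.05368 = 12.91 h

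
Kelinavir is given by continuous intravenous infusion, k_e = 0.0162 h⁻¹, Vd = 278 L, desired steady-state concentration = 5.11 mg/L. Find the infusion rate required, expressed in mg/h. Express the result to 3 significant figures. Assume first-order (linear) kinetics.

23.0 mg/h

CL = k × Vd = 0.01620 × 278 = 4.504 L/h
At steady state, infusion rate R₀ = Css × CL = 5.11 × 4.504 = 23.02 mg/h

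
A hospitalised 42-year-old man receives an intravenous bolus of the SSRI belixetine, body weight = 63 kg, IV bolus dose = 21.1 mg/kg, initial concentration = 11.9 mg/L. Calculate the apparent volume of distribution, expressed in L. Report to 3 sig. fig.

Dose = 21.1 × 63 = 1329 mg
Vd = Dose / C₀ = 1329 / 11.9 = 111.7 L

112 L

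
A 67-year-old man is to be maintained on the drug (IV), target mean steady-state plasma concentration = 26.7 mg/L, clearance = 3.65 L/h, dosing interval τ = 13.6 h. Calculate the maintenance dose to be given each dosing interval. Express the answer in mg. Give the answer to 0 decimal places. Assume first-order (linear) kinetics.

At steady state, Dose/τ = Css × CL.
Dose = Css × CL × τ = 26.7 × 3.650 × 13.6 = 1325 mg

1325 mg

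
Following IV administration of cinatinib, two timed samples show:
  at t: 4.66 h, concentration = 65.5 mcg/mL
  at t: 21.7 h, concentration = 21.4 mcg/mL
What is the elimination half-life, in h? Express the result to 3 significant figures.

k = ln(C₁/C₂) / (t₂ − t₁) = ln(65.5/21.4) / (21.7 − 4.66)
  = 1.119 / 17.04 = 0.06567 h⁻¹
t½ = ln2 / k = 0.693147 / 0.06567 = 10.56 h

10.6 h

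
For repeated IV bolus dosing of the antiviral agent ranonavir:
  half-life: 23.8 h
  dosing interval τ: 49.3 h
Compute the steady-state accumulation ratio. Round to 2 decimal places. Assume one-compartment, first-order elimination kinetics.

k = ln2 / t½ = 0.693147 / 23.8 = 0.02912 h⁻¹
e^(−kτ) = e^(−0.02912 × 49.3) = 0.2380
Accumulation ratio R = 1 / (1 − e^(−kτ)) = 1 / (1 − 0.2380) = 1.312

1.31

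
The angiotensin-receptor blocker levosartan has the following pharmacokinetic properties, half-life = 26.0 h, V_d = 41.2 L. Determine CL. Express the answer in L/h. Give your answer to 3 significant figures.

1.10 L/h

k = ln2 / t½ = 0.693147 / 26.0 = 0.02666 h⁻¹
CL = k × Vd = 0.02666 × 41.2 = 1.098 L/h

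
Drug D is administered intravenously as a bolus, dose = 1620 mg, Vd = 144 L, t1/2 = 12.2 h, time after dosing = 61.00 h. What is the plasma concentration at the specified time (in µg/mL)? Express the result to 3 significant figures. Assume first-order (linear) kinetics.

C₀ = Dose / Vd = 1620 / 144 = 11.25 mg/L
k = ln2 / t½ = 0.693147 / 12.2 = 0.05682 h⁻¹
t / t½ = 61.00 / 12.2 = 5 half-lives
C = C₀ × (1/2)^5 = 11.25 × 0.03125 = 0.3516 mg/L
(0.3516 mg/L = 0.3516 µg/mL)

0.352 µg/mL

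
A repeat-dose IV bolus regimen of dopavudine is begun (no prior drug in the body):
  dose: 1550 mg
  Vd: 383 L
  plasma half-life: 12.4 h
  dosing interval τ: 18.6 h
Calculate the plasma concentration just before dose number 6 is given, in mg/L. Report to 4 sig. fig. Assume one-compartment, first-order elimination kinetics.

C₀ per dose = Dose / Vd = 1550 / 383 = 4.047 mg/L
k = ln2 / t½ = 0.693147 / 12.4 = 0.05590 h⁻¹
Fraction remaining after one interval: r = e^(−kτ) = e^(−0.05590 × 18.6) = 0.3535
Before dose 6, 5 doses have been given (aged 1τ, 2τ, 3τ, 4τ, 5τ).
C_trough = C₀ × (r + r² + … + r^5) = C₀ × r(1−r^5)/(1−r)
        = 4.047 × 0.3535 × (1 − 0.005520) / (1 − 0.3535) = 2.201 mg/L

2.201 mg/L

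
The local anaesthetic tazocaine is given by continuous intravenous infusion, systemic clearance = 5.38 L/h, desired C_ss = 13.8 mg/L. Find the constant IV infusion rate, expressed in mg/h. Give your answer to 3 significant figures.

74.2 mg/h

At steady state, infusion rate R₀ = Css × CL = 13.8 × 5.380 = 74.24 mg/h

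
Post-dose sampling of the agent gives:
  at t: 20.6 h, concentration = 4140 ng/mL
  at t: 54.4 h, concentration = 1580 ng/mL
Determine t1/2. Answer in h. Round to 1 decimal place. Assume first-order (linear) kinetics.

k = ln(C₁/C₂) / (t₂ − t₁) = ln(4140/1580) / (54.4 − 20.6)
  = 0.9633 / 33.80 = 0.02850 h⁻¹
t½ = ln2 / k = 0.693147 / 0.02850 = 24.32 h

24.3 h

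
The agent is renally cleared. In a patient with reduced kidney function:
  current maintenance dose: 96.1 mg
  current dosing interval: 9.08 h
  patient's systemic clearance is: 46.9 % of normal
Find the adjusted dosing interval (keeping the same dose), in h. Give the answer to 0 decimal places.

To keep the same average steady-state level, dosing rate must scale with clearance.
CL ratio = 46.9 / 100 = 0.4690
New interval (same dose) = 9.08 / 0.4690 = 19.36 h

19 h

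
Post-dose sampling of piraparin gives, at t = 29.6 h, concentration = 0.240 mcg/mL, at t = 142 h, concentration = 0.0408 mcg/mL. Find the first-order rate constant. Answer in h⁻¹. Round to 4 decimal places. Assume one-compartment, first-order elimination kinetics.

0.0158 h⁻¹

k = ln(C₁/C₂) / (t₂ − t₁) = ln(0.240/0.0408) / (142 − 29.6)
  = 1.772 / 112.4 = 0.01577 h⁻¹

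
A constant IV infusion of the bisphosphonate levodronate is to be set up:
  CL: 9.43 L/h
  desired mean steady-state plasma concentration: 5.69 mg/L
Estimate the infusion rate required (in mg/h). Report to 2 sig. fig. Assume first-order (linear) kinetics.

At steady state, infusion rate R₀ = Css × CL = 5.69 × 9.430 = 53.66 mg/h

54 mg/h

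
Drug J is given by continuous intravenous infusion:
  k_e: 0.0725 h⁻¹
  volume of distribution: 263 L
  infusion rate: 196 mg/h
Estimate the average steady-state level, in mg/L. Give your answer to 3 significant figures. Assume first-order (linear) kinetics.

CL = k × Vd = 0.07250 × 263 = 19.07 L/h
At steady state Css = R₀ / CL = 196 / 19.07 = 10.28 mg/L

10.3 mg/L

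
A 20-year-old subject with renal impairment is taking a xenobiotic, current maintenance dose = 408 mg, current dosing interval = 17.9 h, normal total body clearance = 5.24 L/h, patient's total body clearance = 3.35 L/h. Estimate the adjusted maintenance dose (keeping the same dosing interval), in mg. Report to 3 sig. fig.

261 mg

To keep the same average steady-state level, dosing rate must scale with clearance.
CL ratio = 3.35 / 5.24 = 0.6393
New dose (same interval) = 408 × 0.6393 = 260.8 mg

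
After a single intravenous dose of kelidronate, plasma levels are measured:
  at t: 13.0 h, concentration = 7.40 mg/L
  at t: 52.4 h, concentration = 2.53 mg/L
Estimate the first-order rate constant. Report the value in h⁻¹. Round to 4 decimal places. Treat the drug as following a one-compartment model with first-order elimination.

k = ln(C₁/C₂) / (t₂ − t₁) = ln(7.40/2.53) / (52.4 − 13.0)
  = 1.073 / 39.40 = 0.02723 h⁻¹

0.0272 h⁻¹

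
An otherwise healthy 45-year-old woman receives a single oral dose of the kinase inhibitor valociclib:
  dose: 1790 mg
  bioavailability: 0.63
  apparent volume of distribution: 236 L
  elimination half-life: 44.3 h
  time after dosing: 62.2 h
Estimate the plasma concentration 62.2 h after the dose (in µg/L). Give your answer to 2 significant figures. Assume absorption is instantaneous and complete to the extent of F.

1800 µg/L

Amount reaching circulation = F × Dose = 0.63 × 1790 = 1128 mg
C₀ = F·Dose / Vd = 1128 / 236 = 4.780 mg/L
k = ln2 / t½ = 0.693147 / 44.3 = 0.01565 h⁻¹
C = C₀ · e^(−k·t) = 4.780 × e^(−0.01565 × 62.2)
  = 4.780 × 0.3778 = 1.806 mg/L
Convert: 1.806 mg/L × 1000 = 1806 µg/L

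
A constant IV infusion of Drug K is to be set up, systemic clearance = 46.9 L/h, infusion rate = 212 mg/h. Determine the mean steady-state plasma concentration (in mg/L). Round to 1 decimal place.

4.5 mg/L

At steady state Css = R₀ / CL = 212 / 46.90 = 4.520 mg/L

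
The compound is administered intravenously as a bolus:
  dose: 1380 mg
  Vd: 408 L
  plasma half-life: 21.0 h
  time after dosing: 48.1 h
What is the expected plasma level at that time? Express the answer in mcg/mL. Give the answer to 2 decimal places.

C₀ = Dose / Vd = 1380 / 408 = 3.382 mg/L
k = ln2 / t½ = 0.693147 / 21.0 = 0.03301 h⁻¹
C = C₀ · e^(−k·t) = 3.382 × e^(−0.03301 × 48.1)
  = 3.382 × 0.2044 = 0.6913 mg/L
(0.6913 mg/L = 0.6913 mcg/mL)

0.69 mcg/mL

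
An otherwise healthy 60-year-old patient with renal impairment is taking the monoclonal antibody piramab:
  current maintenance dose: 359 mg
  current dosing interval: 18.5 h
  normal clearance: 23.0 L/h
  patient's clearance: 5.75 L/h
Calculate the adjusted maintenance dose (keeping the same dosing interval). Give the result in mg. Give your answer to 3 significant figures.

To keep the same average steady-state level, dosing rate must scale with clearance.
CL ratio = 5.75 / 23.0 = 0.2500
New dose (same interval) = 359 × 0.2500 = 89.75 mg

89.8 mg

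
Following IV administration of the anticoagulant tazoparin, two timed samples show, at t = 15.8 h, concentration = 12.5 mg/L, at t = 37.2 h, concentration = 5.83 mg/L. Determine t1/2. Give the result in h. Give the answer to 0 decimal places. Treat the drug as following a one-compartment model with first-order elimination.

19 h

k = ln(C₁/C₂) / (t₂ − t₁) = ln(12.5/5.83) / (37.2 − 15.8)
  = 0.7627 / 21.40 = 0.03564 h⁻¹
t½ = ln2 / k = 0.693147 / 0.03564 = 19.45 h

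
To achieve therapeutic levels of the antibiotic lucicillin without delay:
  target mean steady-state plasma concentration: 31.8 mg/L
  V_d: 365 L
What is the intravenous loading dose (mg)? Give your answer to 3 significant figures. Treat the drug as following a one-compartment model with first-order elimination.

11600 mg

LD = Css × Vd = 31.8 × 365 = 11610 mg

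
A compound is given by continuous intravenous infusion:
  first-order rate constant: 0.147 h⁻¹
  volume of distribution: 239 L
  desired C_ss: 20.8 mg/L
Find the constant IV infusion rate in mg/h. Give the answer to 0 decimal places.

731 mg/h

CL = k × Vd = 0.1470 × 239 = 35.13 L/h
At steady state, infusion rate R₀ = Css × CL = 20.8 × 35.13 = 730.7 mg/h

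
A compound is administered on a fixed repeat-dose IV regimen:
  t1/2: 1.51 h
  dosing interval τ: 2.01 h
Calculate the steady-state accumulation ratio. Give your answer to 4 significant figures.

k = ln2 / t½ = 0.693147 / 1.51 = 0.4590 h⁻¹
e^(−kτ) = e^(−0.4590 × 2.01) = 0.3975
Accumulation ratio R = 1 / (1 − e^(−kτ)) = 1 / (1 − 0.3975) = 1.660

1.660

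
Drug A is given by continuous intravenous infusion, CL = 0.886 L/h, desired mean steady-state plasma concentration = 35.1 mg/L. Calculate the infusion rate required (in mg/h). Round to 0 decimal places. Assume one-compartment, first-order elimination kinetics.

At steady state, infusion rate R₀ = Css × CL = 35.1 × 0.8860 = 31.10 mg/h

31 mg/h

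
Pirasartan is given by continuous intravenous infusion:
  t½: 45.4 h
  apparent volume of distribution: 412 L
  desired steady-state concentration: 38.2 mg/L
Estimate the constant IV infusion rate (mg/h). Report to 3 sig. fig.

240 mg/h

k = ln2 / t½ = 0.693147 / 45.4 = 0.01527 h⁻¹
CL = k × Vd = 0.01527 × 412 = 6.291 L/h
At steady state, infusion rate R₀ = Css × CL = 38.2 × 6.291 = 240.3 mg/h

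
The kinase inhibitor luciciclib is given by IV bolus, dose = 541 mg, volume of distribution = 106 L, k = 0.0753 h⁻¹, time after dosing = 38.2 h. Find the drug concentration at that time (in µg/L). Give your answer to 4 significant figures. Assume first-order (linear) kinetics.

287.5 µg/L

C₀ = Dose / Vd = 541.0 / 106 = 5.104 mg/L
C = C₀ · e^(−k·t) = 5.104 × e^(−0.07530 × 38.2)
  = 5.104 × 0.05633 = 0.2875 mg/L
Convert: 0.2875 mg/L × 1000 = 287.5 µg/L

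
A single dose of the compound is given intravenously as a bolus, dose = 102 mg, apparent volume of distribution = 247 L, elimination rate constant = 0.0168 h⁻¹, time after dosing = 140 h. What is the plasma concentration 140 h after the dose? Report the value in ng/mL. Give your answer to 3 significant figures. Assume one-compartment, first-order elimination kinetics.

39.3 ng/mL

C₀ = Dose / Vd = 102.0 / 247 = 0.4130 mg/L
C = C₀ · e^(−k·t) = 0.4130 × e^(−0.01680 × 140)
  = 0.4130 × 0.09518 = 0.03931 mg/L
Convert: 0.03931 mg/L × 1000 = 39.31 ng/mL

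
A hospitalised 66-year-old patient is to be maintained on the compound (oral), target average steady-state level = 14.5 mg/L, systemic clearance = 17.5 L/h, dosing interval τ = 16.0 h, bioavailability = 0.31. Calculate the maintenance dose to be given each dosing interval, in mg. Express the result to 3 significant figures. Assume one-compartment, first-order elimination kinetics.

13100 mg

At steady state, F × (Dose/τ) = Css × CL.
Dose = Css × CL × τ / F = 14.5 × 17.50 × 16.0 / 0.31 = 13100 mg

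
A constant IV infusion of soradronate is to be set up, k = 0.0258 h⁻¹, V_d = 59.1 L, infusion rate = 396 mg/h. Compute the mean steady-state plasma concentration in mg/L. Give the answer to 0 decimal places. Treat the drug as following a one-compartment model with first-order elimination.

260 mg/L

CL = k × Vd = 0.02580 × 59.1 = 1.525 L/h
At steady state Css = R₀ / CL = 396 / 1.525 = 259.7 mg/L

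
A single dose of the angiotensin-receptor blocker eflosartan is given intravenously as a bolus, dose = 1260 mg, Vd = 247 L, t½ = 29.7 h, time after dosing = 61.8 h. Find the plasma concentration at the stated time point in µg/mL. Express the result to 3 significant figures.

1.21 µg/mL

C₀ = Dose / Vd = 1260 / 247 = 5.101 mg/L
k = ln2 / t½ = 0.693147 / 29.7 = 0.02334 h⁻¹
C = C₀ · e^(−k·t) = 5.101 × e^(−0.02334 × 61.8)
  = 5.101 × 0.2364 = 1.206 mg/L
(1.206 mg/L = 1.206 µg/mL)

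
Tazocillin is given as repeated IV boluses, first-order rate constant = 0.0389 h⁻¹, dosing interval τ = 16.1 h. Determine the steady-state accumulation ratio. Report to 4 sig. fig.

2.149

e^(−kτ) = e^(−0.03890 × 16.1) = 0.5346
Accumulation ratio R = 1 / (1 − e^(−kτ)) = 1 / (1 − 0.5346) = 2.149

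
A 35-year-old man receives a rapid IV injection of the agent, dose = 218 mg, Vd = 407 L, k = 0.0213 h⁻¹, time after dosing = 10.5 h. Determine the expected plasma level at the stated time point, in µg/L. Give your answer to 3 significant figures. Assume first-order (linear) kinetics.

428 µg/L

C₀ = Dose / Vd = 218.0 / 407 = 0.5356 mg/L
C = C₀ · e^(−k·t) = 0.5356 × e^(−0.02130 × 10.5)
  = 0.5356 × 0.7996 = 0.4283 mg/L
Convert: 0.4283 mg/L × 1000 = 428.3 µg/L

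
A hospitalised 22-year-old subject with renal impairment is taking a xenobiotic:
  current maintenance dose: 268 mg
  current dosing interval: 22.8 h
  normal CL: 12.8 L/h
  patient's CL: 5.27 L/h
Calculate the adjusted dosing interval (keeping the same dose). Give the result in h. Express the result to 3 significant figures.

To keep the same average steady-state level, dosing rate must scale with clearance.
CL ratio = 5.27 / 12.8 = 0.4117
New interval (same dose) = 22.8 / 0.4117 = 55.38 h

55.4 h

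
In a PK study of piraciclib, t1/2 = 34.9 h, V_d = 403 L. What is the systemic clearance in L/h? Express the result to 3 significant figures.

k = ln2 / t½ = 0.693147 / 34.9 = 0.01986 h⁻¹
CL = k × Vd = 0.01986 × 403 = 8.004 L/h

8.00 L/h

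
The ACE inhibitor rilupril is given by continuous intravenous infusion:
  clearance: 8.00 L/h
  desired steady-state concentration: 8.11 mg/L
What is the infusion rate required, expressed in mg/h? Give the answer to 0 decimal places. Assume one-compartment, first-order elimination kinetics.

65 mg/h

At steady state, infusion rate R₀ = Css × CL = 8.11 × 8.000 = 64.88 mg/h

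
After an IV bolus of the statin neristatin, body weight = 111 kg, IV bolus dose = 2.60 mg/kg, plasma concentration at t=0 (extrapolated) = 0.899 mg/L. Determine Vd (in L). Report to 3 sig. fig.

321 L

Dose = 2.60 × 111 = 288.6 mg
Vd = Dose / C₀ = 288.6 / 0.899 = 321.0 L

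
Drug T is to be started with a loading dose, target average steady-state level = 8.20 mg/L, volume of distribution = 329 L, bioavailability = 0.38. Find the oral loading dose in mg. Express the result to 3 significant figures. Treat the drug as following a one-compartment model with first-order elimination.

LD = Css × Vd / F = 8.20 × 329 / 0.38 = 7099 mg

7100 mg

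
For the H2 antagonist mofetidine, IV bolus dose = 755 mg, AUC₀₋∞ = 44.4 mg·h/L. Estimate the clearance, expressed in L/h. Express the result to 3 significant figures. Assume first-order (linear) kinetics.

CL = Dose / AUC = 755 / 44.4 = 17.00 L/h

17.0 L/h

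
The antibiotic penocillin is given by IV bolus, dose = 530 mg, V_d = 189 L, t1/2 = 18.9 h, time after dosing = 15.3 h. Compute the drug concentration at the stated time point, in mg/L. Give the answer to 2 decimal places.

1.60 mg/L

C₀ = Dose / Vd = 530.0 / 189 = 2.804 mg/L
k = ln2 / t½ = 0.693147 / 18.9 = 0.03667 h⁻¹
C = C₀ · e^(−k·t) = 2.804 × e^(−0.03667 × 15.3)
  = 2.804 × 0.5706 = 1.600 mg/L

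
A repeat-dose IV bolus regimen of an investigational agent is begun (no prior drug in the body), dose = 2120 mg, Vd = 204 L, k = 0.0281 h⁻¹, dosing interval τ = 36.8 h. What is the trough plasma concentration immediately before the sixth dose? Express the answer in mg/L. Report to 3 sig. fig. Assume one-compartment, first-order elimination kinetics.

C₀ per dose = Dose / Vd = 2120 / 204 = 10.39 mg/L
Fraction remaining after one interval: r = e^(−kτ) = e^(−0.02810 × 36.8) = 0.3556
Before dose 6, 5 doses have been given (aged 1τ, 2τ, 3τ, 4τ, 5τ).
C_trough = C₀ × (r + r² + … + r^5) = C₀ × r(1−r^5)/(1−r)
        = 10.39 × 0.3556 × (1 − 0.005686) / (1 − 0.3556) = 5.701 mg/L

5.70 mg/L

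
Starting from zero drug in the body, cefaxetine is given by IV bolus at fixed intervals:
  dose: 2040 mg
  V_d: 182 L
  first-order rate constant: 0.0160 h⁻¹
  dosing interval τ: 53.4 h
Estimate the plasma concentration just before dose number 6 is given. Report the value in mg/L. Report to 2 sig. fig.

8.2 mg/L

C₀ per dose = Dose / Vd = 2040 / 182 = 11.21 mg/L
Fraction remaining after one interval: r = e^(−kτ) = e^(−0.01600 × 53.4) = 0.4255
Before dose 6, 5 doses have been given (aged 1τ, 2τ, 3τ, 4τ, 5τ).
C_trough = C₀ × (r + r² + … + r^5) = C₀ × r(1−r^5)/(1−r)
        = 11.21 × 0.4255 × (1 − 0.01395) / (1 − 0.4255) = 8.187 mg/L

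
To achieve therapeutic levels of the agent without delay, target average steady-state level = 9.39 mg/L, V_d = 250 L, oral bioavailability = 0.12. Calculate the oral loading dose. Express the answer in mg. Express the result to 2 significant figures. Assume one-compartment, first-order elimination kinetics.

20000 mg

LD = Css × Vd / F = 9.39 × 250 / 0.12 = 19560 mg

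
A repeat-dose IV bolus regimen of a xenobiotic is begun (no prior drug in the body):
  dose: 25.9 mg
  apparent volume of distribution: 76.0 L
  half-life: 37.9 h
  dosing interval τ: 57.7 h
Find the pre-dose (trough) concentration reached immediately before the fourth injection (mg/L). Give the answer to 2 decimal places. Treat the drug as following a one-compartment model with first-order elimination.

0.17 mg/L

C₀ per dose = Dose / Vd = 25.9 / 76.0 = 0.3408 mg/L
k = ln2 / t½ = 0.693147 / 37.9 = 0.01829 h⁻¹
Fraction remaining after one interval: r = e^(−kτ) = e^(−0.01829 × 57.7) = 0.3481
Before dose 4, 3 doses have been given (aged 1τ, 2τ, 3τ).
C_trough = C₀ × (r + r² + … + r^3) = C₀ × r(1−r^3)/(1−r)
        = 0.3408 × 0.3481 × (1 − 0.04218) / (1 − 0.3481) = 0.1743 mg/L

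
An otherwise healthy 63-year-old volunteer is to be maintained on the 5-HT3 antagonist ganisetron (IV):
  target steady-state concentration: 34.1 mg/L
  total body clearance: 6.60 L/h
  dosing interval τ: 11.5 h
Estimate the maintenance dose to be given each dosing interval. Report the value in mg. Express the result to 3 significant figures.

2590 mg

At steady state, Dose/τ = Css × CL.
Dose = Css × CL × τ = 34.1 × 6.600 × 11.5 = 2588 mg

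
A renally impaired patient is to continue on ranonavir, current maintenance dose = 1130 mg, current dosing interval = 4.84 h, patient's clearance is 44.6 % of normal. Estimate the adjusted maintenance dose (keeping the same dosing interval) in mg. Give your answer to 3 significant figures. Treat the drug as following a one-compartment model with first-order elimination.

504 mg

To keep the same average steady-state level, dosing rate must scale with clearance.
CL ratio = 44.6 / 100 = 0.4460
New dose (same interval) = 1130 × 0.4460 = 504.0 mg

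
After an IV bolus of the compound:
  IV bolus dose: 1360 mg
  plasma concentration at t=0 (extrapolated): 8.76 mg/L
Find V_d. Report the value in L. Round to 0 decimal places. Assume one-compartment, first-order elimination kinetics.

Vd = Dose / C₀ = 1360 / 8.76 = 155.3 L

155 L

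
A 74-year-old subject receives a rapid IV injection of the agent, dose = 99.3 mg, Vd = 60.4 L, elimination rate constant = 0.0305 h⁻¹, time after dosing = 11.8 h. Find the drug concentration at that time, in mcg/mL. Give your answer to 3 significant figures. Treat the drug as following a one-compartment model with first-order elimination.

1.15 mcg/mL

C₀ = Dose / Vd = 99.30 / 60.4 = 1.644 mg/L
C = C₀ · e^(−k·t) = 1.644 × e^(−0.03050 × 11.8)
  = 1.644 × 0.6977 = 1.147 mg/L
(1.147 mg/L = 1.147 mcg/mL)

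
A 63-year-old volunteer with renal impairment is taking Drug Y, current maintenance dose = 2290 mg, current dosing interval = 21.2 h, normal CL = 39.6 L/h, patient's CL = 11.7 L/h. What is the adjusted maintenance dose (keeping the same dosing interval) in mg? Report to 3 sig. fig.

To keep the same average steady-state level, dosing rate must scale with clearance.
CL ratio = 11.7 / 39.6 = 0.2955
New dose (same interval) = 2290 × 0.2955 = 676.7 mg

677 mg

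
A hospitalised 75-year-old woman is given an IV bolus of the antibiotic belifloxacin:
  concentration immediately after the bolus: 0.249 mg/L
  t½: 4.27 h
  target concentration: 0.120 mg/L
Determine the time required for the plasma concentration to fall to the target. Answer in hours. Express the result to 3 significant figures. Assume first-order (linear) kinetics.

k = ln2 / t½ = 0.693147 / 4.27 = 0.1623 h⁻¹
t = ln(C₀ / C) / k = ln(0.2490 / 0.120) / 0.1623
  = ln(2.075) / 0.1623 = 0.7300 / 0.1623 = 4.498 h

4.50 h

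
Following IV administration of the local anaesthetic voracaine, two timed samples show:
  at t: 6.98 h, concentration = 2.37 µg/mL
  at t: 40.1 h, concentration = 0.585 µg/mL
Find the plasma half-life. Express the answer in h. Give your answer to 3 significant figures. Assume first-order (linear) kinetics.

k = ln(C₁/C₂) / (t₂ − t₁) = ln(2.37/0.585) / (40.1 − 6.98)
  = 1.399 / 33.12 = 0.04224 h⁻¹
t½ = ln2 / k = 0.693147 / 0.04224 = 16.41 h

16.4 h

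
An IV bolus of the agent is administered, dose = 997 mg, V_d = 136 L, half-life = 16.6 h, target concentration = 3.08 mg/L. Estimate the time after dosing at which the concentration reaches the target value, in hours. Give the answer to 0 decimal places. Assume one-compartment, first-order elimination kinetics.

C₀ = Dose / Vd = 997.0 / 136 = 7.331 mg/L
k = ln2 / t½ = 0.693147 / 16.6 = 0.04176 h⁻¹
t = ln(C₀ / C) / k = ln(7.331 / 3.08) / 0.04176
  = ln(2.380) / 0.04176 = 0.8671 / 0.04176 = 20.76 h

21 h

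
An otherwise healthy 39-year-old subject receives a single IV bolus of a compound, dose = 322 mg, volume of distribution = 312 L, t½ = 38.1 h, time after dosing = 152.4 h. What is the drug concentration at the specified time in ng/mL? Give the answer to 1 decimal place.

C₀ = Dose / Vd = 322.0 / 312 = 1.032 mg/L
k = ln2 / t½ = 0.693147 / 38.1 = 0.01819 h⁻¹
t / t½ = 152.4 / 38.1 = 4 half-lives
C = C₀ × (1/2)^4 = 1.032 × 0.06250 = 0.06450 mg/L
Convert: 0.06450 mg/L × 1000 = 64.50 ng/mL

64.5 ng/mL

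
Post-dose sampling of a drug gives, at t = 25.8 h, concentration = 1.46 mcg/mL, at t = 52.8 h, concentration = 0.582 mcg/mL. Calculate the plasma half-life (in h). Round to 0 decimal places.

20 h

k = ln(C₁/C₂) / (t₂ − t₁) = ln(1.46/0.582) / (52.8 − 25.8)
  = 0.9197 / 27.00 = 0.03406 h⁻¹
t½ = ln2 / k = 0.693147 / 0.03406 = 20.35 h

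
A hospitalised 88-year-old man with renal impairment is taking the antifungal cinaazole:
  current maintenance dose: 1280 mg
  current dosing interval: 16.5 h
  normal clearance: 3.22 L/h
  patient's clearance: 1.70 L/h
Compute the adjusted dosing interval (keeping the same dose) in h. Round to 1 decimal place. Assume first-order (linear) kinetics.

31.3 h

To keep the same average steady-state level, dosing rate must scale with clearance.
CL ratio = 1.70 / 3.22 = 0.5280
New interval (same dose) = 16.5 / 0.5280 = 31.25 h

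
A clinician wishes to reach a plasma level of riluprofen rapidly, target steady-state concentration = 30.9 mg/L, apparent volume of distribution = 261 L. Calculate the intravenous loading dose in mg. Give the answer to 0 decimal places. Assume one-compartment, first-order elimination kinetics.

8065 mg

LD = Css × Vd = 30.9 × 261 = 8065 mg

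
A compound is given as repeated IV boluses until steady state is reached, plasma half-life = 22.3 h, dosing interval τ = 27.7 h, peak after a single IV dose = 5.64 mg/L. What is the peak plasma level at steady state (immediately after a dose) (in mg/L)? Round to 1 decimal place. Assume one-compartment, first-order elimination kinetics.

k = ln2 / t½ = 0.693147 / 22.3 = 0.03108 h⁻¹
e^(−kτ) = e^(−0.03108 × 27.7) = 0.4228
Accumulation ratio R = 1 / (1 − e^(−kτ)) = 1 / (1 − 0.4228) = 1.733
Steady-state peak = C₀ × R = 5.64 × 1.733 = 9.774 mg/L

9.8 mg/L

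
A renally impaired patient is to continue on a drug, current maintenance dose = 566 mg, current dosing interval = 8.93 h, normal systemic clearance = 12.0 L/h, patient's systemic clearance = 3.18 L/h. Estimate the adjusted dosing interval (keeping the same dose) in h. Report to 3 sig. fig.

To keep the same average steady-state level, dosing rate must scale with clearance.
CL ratio = 3.18 / 12.0 = 0.2650
New interval (same dose) = 8.93 / 0.2650 = 33.70 h

33.7 h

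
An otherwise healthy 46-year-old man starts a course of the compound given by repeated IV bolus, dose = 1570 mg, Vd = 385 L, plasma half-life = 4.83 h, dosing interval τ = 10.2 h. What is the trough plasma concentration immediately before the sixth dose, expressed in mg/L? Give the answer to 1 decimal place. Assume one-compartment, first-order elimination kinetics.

1.2 mg/L

C₀ per dose = Dose / Vd = 1570 / 385 = 4.078 mg/L
k = ln2 / t½ = 0.693147 / 4.83 = 0.1435 h⁻¹
Fraction remaining after one interval: r = e^(−kτ) = e^(−0.1435 × 10.2) = 0.2314
Before dose 6, 5 doses have been given (aged 1τ, 2τ, 3τ, 4τ, 5τ).
C_trough = C₀ × (r + r² + … + r^5) = C₀ × r(1−r^5)/(1−r)
        = 4.078 × 0.2314 × (1 − 0.0006635) / (1 − 0.2314) = 1.227 mg/L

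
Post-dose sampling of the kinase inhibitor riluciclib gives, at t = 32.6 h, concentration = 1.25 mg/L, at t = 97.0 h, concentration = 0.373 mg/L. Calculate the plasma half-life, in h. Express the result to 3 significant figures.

k = ln(C₁/C₂) / (t₂ − t₁) = ln(1.25/0.373) / (97.0 − 32.6)
  = 1.209 / 64.40 = 0.01877 h⁻¹
t½ = ln2 / k = 0.693147 / 0.01877 = 36.93 h

36.9 h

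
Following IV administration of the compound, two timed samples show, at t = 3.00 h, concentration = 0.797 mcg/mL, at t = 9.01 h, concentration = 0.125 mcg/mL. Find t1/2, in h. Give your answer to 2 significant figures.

2.2 h

k = ln(C₁/C₂) / (t₂ − t₁) = ln(0.797/0.125) / (9.01 − 3.00)
  = 1.853 / 6.010 = 0.3083 h⁻¹
t½ = ln2 / k = 0.693147 / 0.3083 = 2.248 h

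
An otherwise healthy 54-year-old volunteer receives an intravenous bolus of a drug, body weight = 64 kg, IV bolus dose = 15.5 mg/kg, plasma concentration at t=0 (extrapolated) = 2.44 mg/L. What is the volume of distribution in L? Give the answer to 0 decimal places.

407 L

Dose = 15.5 × 64 = 992.0 mg
Vd = Dose / C₀ = 992.0 / 2.44 = 406.6 L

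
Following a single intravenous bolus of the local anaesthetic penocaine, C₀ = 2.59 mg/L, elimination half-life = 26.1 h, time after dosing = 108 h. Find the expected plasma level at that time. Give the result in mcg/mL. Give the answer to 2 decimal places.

0.15 mcg/mL

k = ln2 / t½ = 0.693147 / 26.1 = 0.02656 h⁻¹
C = C₀ · e^(−k·t) = 2.590 × e^(−0.02656 × 108)
  = 2.590 × 0.05679 = 0.1471 mg/L
(0.1471 mg/L = 0.1471 mcg/mL)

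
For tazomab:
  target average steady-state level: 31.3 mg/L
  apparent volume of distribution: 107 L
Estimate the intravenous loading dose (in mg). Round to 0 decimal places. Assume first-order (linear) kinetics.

3349 mg

LD = Css × Vd = 31.3 × 107 = 3349 mg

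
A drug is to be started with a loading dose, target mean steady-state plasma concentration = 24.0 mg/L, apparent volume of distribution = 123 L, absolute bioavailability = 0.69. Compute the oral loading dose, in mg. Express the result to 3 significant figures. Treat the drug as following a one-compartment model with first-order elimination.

LD = Css × Vd / F = 24.0 × 123 / 0.69 = 4278 mg

4280 mg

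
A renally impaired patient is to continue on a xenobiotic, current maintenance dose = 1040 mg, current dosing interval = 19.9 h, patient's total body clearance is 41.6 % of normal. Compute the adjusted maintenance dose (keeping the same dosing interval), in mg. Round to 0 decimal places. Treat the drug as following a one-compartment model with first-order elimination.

To keep the same average steady-state level, dosing rate must scale with clearance.
CL ratio = 41.6 / 100 = 0.4160
New dose (same interval) = 1040 × 0.4160 = 432.6 mg

433 mg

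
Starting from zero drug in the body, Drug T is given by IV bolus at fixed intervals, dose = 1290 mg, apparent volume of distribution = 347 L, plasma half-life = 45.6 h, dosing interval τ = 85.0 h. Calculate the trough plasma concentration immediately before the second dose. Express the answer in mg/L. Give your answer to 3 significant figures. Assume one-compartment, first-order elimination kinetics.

1.02 mg/L

C₀ per dose = Dose / Vd = 1290 / 347 = 3.718 mg/L
k = ln2 / t½ = 0.693147 / 45.6 = 0.01520 h⁻¹
Fraction remaining after one interval: r = e^(−kτ) = e^(−0.01520 × 85.0) = 0.2747
Before dose 2, 1 dose has been given (aged 1τ).
C_trough = C₀ × r = 3.718 × 0.2747 = 1.021 mg/L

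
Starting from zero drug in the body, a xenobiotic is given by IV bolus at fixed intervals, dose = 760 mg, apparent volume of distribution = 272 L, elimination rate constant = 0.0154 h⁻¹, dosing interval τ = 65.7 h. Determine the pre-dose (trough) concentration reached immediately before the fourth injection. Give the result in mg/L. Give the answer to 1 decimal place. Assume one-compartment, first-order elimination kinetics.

C₀ per dose = Dose / Vd = 760 / 272 = 2.794 mg/L
Fraction remaining after one interval: r = e^(−kτ) = e^(−0.01540 × 65.7) = 0.3636
Before dose 4, 3 doses have been given (aged 1τ, 2τ, 3τ).
C_trough = C₀ × (r + r² + … + r^3) = C₀ × r(1−r^3)/(1−r)
        = 2.794 × 0.3636 × (1 − 0.04807) / (1 − 0.3636) = 1.520 mg/L

1.5 mg/L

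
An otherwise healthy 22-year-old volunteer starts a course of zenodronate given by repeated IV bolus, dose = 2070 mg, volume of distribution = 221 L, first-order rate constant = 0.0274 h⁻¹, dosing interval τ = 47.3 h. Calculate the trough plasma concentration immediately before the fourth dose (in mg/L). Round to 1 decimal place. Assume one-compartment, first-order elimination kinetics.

3.5 mg/L

C₀ per dose = Dose / Vd = 2070 / 221 = 9.367 mg/L
Fraction remaining after one interval: r = e^(−kτ) = e^(−0.02740 × 47.3) = 0.2736
Before dose 4, 3 doses have been given (aged 1τ, 2τ, 3τ).
C_trough = C₀ × (r + r² + … + r^3) = C₀ × r(1−r^3)/(1−r)
        = 9.367 × 0.2736 × (1 − 0.02048) / (1 − 0.2736) = 3.456 mg/L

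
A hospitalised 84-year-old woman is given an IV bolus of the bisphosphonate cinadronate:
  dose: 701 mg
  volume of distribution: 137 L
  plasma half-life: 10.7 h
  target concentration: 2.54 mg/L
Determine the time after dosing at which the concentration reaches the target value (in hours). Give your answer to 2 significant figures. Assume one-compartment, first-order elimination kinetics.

11 h

C₀ = Dose / Vd = 701.0 / 137 = 5.117 mg/L
k = ln2 / t½ = 0.693147 / 10.7 = 0.06478 h⁻¹
t = ln(C₀ / C) / k = ln(5.117 / 2.54) / 0.06478
  = ln(2.015) / 0.06478 = 0.7006 / 0.06478 = 10.82 h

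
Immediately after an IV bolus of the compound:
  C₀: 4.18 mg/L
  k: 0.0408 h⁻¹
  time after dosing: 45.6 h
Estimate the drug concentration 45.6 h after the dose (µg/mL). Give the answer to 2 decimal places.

0.65 µg/mL

C = C₀ · e^(−k·t) = 4.180 × e^(−0.04080 × 45.6)
  = 4.180 × 0.1556 = 0.6504 mg/L
(0.6504 mg/L = 0.6504 µg/mL)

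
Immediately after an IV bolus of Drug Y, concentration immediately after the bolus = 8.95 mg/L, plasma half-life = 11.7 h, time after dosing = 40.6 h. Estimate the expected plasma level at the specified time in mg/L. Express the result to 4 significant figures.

0.8077 mg/L

k = ln2 / t½ = 0.693147 / 11.7 = 0.05924 h⁻¹
C = C₀ · e^(−k·t) = 8.950 × e^(−0.05924 × 40.6)
  = 8.950 × 0.09025 = 0.8077 mg/L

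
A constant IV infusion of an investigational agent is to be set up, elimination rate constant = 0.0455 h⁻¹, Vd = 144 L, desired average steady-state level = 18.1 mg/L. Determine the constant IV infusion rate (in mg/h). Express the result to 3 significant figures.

119 mg/h

CL = k × Vd = 0.04550 × 144 = 6.552 L/h
At steady state, infusion rate R₀ = Css × CL = 18.1 × 6.552 = 118.6 mg/h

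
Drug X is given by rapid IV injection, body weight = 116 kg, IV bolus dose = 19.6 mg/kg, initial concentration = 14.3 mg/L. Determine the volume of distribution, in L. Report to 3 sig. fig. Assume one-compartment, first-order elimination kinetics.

Dose = 19.6 × 116 = 2274 mg
Vd = Dose / C₀ = 2274 / 14.3 = 159.0 L

159 L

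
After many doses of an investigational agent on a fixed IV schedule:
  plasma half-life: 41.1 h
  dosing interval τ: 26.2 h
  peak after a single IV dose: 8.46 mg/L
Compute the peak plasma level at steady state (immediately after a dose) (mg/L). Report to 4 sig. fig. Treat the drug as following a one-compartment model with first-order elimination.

23.69 mg/L

k = ln2 / t½ = 0.693147 / 41.1 = 0.01686 h⁻¹
e^(−kτ) = e^(−0.01686 × 26.2) = 0.6429
Accumulation ratio R = 1 / (1 − e^(−kτ)) = 1 / (1 − 0.6429) = 2.800
Steady-state peak = C₀ × R = 8.46 × 2.800 = 23.69 mg/L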